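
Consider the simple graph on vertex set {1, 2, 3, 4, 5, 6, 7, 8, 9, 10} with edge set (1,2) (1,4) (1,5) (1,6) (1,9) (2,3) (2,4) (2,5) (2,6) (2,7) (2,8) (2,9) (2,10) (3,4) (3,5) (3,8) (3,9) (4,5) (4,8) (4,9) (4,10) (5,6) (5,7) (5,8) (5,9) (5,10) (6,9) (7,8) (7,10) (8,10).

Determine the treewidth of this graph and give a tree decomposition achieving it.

Treewidth 4.
Bags: B1 = {2, 3, 4, 5, 8}  B2 = {2, 3, 4, 5, 9}  B3 = {1, 2, 4, 5, 9}  B4 = {2, 4, 5, 8, 10}  B5 = {1, 2, 5, 6, 9}  B6 = {2, 5, 7, 8, 10}
Tree: B1–B2, B2–B3, B1–B4, B3–B5, B4–B6

Every bag has size at most 5, so the width is 5 − 1 = 4 and tw(G) ≤ 4. For the lower bound, the 5 vertices {1, 2, 4, 5, 9} are pairwise adjacent, and any tree decomposition puts a clique entirely inside one bag — forcing width ≥ 4. The upper and lower bounds meet at 4, so that is the treewidth.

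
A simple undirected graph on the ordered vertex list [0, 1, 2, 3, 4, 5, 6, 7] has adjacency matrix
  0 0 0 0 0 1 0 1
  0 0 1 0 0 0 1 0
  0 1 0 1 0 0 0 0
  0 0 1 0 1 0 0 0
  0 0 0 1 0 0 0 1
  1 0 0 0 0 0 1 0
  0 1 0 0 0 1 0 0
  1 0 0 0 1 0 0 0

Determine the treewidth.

2

A width-2 tree decomposition is:
Bags: B1 = {1, 2, 3}  B2 = {1, 3, 4}  B3 = {1, 4, 7}  B4 = {0, 1, 7}  B5 = {0, 1, 5}  B6 = {1, 5, 6}
Tree: B1–B2, B2–B3, B3–B4, B4–B5, B5–B6
The largest bag has 3 vertices, giving width 2; this decomposition certifies tw(G) ≤ 2. The edges 1–2–3–4–7–0–5–6–1 form a cycle, so G is not a tree and its treewidth is at least 2. The upper and lower bounds meet at 2, so that is the treewidth.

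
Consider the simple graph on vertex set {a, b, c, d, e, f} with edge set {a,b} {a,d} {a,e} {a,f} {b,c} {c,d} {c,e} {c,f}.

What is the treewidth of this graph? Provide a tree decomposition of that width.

Every bag has size at most 3, so the width is 3 − 1 = 2 and tw(G) ≤ 2. For the lower bound, G contains the cycle c–b–a–d–c, so G is not a forest; only forests have treewidth ≤ 1, hence tw(G) ≥ 2. Therefore the treewidth is 2.

Treewidth 2.
One such decomposition:
Bags: B1 = {a, b, c}  B2 = {a, c, d}  B3 = {a, c, f}  B4 = {a, c, e}
Tree: B1–B2, B2–B3, B3–B4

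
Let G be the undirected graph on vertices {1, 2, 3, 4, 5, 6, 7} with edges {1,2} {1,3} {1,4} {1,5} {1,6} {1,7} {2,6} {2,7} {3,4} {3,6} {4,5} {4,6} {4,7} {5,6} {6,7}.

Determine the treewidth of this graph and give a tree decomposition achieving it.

The largest bag has 4 vertices, giving width 3; this decomposition certifies tw(G) ≤ 3. On the other hand G contains the 4-clique {1, 2, 6, 7}. A clique must lie in a single bag of any decomposition, so no decomposition can have width below 3. Combining the bounds, tw(G) = 3.

Treewidth 3.
One such decomposition:
Bags: B1 = {1, 3, 4, 6}  B2 = {1, 4, 6, 7}  B3 = {1, 2, 6, 7}  B4 = {1, 4, 5, 6}
Tree: B1–B2, B2–B3, B1–B4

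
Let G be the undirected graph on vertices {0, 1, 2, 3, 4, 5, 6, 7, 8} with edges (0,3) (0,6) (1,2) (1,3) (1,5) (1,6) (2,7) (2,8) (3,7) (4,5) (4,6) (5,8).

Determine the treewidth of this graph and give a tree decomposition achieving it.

The largest bag has 4 vertices, giving width 3; this decomposition certifies tw(G) ≤ 3. For the lower bound: the 4 vertex sets {0,4,6}, {3}, {1}, {2,5,7,8} are disjoint, each induces a connected subgraph, and every pair is joined by at least one edge of G. Contracting each set to a single vertex therefore yields K_{4} as a minor, and since treewidth is minor-monotone, tw(G) ≥ tw(K_{4}) = 3. Therefore the treewidth is 3.

Treewidth 3.
One such decomposition:
Bags: B1 = {0, 3, 4, 6}  B2 = {1, 3, 4, 6}  B3 = {1, 3, 4, 5}  B4 = {1, 3, 5, 7}  B5 = {1, 2, 5, 7}  B6 = {2, 5, 7, 8}
Tree: B1–B2, B2–B3, B3–B4, B4–B5, B5–B6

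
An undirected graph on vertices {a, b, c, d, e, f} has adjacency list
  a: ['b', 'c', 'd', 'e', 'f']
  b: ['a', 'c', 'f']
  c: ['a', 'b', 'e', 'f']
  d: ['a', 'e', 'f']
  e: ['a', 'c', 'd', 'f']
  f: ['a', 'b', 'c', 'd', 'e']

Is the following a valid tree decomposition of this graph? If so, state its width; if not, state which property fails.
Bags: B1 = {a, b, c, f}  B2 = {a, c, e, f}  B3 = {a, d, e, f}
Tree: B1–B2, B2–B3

Every vertex of G appears in some bag (union = {a, b, c, d, e, f}); every edge is covered by a bag; and for each vertex v the set of bags containing v is connected in the bag tree. The decomposition is therefore valid. The largest bag has 4 vertices, so the width is 3.

Yes; width 3.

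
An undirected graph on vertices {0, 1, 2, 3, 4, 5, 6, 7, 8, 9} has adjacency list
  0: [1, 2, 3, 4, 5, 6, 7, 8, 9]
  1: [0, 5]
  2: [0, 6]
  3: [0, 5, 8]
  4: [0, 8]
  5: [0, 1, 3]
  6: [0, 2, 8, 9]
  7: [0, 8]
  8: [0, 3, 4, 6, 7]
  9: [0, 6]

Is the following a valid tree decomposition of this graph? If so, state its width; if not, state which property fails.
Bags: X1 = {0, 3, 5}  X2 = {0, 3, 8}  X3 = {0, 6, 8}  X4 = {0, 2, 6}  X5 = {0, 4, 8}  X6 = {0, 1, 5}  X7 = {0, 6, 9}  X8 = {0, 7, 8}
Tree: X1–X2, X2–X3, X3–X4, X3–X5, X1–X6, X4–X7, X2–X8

Checking the three conditions: (i) the bags cover all of {0, 1, 2, 3, 4, 5, 6, 7, 8, 9}; (ii) for each edge, some bag contains both endpoints; (iii) the bags containing any fixed vertex form a subtree. All hold, so the decomposition is valid with width 3 − 1 = 2.

Yes; width 2.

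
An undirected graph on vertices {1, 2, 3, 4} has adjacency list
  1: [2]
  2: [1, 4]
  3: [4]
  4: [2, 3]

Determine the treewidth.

A width-1 tree decomposition is:
Bags: B1 = {2, 4}  B2 = {1, 2}  B3 = {3, 4}
Tree: B1–B2, B1–B3
Each bag holds 2 vertices, so the decomposition has width 1, which upper-bounds the treewidth. G has an edge, so its treewidth is at least 1. Combining the bounds, tw(G) = 1.

1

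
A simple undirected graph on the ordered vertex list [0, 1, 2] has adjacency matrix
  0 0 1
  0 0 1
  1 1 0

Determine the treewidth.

1

A width-1 tree decomposition is:
Bags: B1 = {1, 2}  B2 = {0, 2}
Tree: B1–B2
The largest bag has 2 vertices, giving width 1; this decomposition certifies tw(G) ≤ 1. Since G has at least one edge (e.g. 1–2), it is not an edgeless graph, so tw(G) ≥ 1. Hence tw(G) = 1 exactly.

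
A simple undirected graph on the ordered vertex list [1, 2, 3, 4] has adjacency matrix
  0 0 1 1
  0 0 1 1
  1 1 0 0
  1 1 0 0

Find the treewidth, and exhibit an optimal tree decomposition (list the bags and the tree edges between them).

Treewidth 2.
Bags: B1 = {1, 2, 3}  B2 = {1, 2, 4}
Tree: B1–B2

Each bag holds 3 vertices, so the decomposition has width 2, which upper-bounds the treewidth. For the lower bound, G contains the cycle 1–3–2–4–1, so G is not a forest; only forests have treewidth ≤ 1, hence tw(G) ≥ 2. The upper and lower bounds meet at 2, so that is the treewidth.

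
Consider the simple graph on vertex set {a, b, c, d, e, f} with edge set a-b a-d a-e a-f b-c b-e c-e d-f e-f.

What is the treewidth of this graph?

2

A width-2 tree decomposition is:
Bags: B1 = {a, b, e}  B2 = {a, e, f}  B3 = {b, c, e}  B4 = {a, d, f}
Tree: B1–B2, B1–B3, B2–B4
Each bag holds 3 vertices, so the decomposition has width 2, which upper-bounds the treewidth. Conversely, {b, c, e} is a clique of size 3, and the vertices of any clique must share a bag in every tree decomposition; so some bag has ≥ 3 vertices and tw(G) ≥ 2. The upper and lower bounds meet at 2, so that is the treewidth.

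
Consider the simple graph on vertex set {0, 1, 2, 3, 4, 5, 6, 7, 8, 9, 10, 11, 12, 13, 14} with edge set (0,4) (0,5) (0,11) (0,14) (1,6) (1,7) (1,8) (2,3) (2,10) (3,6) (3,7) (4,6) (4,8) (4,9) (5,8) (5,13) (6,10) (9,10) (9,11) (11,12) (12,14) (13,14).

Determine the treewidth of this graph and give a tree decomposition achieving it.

Each bag holds 4 vertices, so the decomposition has width 3, which upper-bounds the treewidth. For the lower bound: the 4 vertex sets {2,3,7}, {1}, {6}, {4,8,9,10} are disjoint, each induces a connected subgraph, and every pair is joined by at least one edge of G. Contracting each set to a single vertex therefore yields K_{4} as a minor, and since treewidth is minor-monotone, tw(G) ≥ tw(K_{4}) = 3. Hence tw(G) = 3 exactly.

Treewidth 3.
Bags: B1 = {1, 2, 3, 7}  B2 = {1, 2, 3, 6}  B3 = {1, 2, 6, 10}  B4 = {1, 6, 8, 10}  B5 = {4, 6, 8, 10}  B6 = {4, 8, 9, 10}  B7 = {4, 5, 8, 9}  B8 = {0, 4, 5, 9}  B9 = {0, 5, 9, 11}  B10 = {0, 5, 11, 13}  B11 = {0, 11, 13, 14}  B12 = {11, 12, 13, 14}
Tree: B1–B2, B2–B3, B3–B4, B4–B5, B5–B6, B6–B7, B7–B8, B8–B9, B9–B10, B10–B11, B11–B12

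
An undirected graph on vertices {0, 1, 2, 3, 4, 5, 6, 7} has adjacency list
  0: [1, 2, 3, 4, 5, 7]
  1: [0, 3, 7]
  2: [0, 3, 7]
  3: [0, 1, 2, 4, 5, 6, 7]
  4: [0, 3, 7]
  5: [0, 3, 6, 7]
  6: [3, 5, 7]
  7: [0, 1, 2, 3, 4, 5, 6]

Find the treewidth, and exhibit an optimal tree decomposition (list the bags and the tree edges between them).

The largest bag has 4 vertices, giving width 3; this decomposition certifies tw(G) ≤ 3. For the lower bound, the 4 vertices {0, 1, 3, 7} are pairwise adjacent, and any tree decomposition puts a clique entirely inside one bag — forcing width ≥ 3. Hence tw(G) = 3 exactly.

Treewidth 3.
One such decomposition:
Bags: B1 = {0, 3, 4, 7}  B2 = {0, 3, 5, 7}  B3 = {3, 5, 6, 7}  B4 = {0, 1, 3, 7}  B5 = {0, 2, 3, 7}
Tree: B1–B2, B2–B3, B1–B4, B1–B5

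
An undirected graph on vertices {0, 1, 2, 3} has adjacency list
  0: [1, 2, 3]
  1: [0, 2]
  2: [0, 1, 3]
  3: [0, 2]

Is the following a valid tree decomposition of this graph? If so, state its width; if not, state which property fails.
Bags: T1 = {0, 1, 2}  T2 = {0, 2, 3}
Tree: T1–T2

Yes; width 2.

Every vertex of G appears in some bag (union = {0, 1, 2, 3}); every edge is covered by a bag; and for each vertex v the set of bags containing v is connected in the bag tree. The decomposition is therefore valid. The largest bag has 3 vertices, so the width is 2.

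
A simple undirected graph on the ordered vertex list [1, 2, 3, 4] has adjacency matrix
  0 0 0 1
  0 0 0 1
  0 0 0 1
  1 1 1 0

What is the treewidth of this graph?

A width-1 tree decomposition is:
Bags: B1 = {3, 4}  B2 = {2, 4}  B3 = {1, 4}
Tree: B1–B2, B2–B3
Every bag has size at most 2, so the width is 2 − 1 = 1 and tw(G) ≤ 1. Since G has at least one edge (e.g. 4–3), it is not an edgeless graph, so tw(G) ≥ 1. Hence tw(G) = 1 exactly.

1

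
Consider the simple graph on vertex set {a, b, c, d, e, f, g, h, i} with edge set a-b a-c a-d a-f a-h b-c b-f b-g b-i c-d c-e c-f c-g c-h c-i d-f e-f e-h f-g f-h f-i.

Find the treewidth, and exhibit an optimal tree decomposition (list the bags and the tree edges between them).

Treewidth 3.
One optimal decomposition is:
Bags: B1 = {a, c, d, f}  B2 = {a, b, c, f}  B3 = {b, c, f, i}  B4 = {a, c, f, h}  B5 = {b, c, f, g}  B6 = {c, e, f, h}
Tree: B1–B2, B2–B3, B1–B4, B2–B5, B4–B6

Every bag has size at most 4, so the width is 4 − 1 = 3 and tw(G) ≤ 3. On the other hand G contains the 4-clique {a, c, d, f}. A clique must lie in a single bag of any decomposition, so no decomposition can have width below 3. Combining the bounds, tw(G) = 3.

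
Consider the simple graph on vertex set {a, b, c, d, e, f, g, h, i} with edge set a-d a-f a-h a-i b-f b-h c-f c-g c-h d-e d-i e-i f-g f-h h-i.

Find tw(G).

2

A width-2 tree decomposition is:
Bags: B1 = {a, h, i}  B2 = {a, f, h}  B3 = {a, d, i}  B4 = {b, f, h}  B5 = {c, f, h}  B6 = {d, e, i}  B7 = {c, f, g}
Tree: B1–B2, B1–B3, B2–B4, B4–B5, B3–B6, B5–B7
Every bag has size at most 3, so the width is 3 − 1 = 2 and tw(G) ≤ 2. For the lower bound, the 3 vertices {d, e, i} are pairwise adjacent, and any tree decomposition puts a clique entirely inside one bag — forcing width ≥ 2. The upper and lower bounds meet at 2, so that is the treewidth.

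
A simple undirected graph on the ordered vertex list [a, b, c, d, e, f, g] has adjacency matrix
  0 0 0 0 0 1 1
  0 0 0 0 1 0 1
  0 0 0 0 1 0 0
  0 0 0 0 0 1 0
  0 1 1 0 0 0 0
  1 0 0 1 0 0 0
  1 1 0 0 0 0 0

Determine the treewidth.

A width-1 tree decomposition is:
Bags: B1 = {c, e}  B2 = {b, e}  B3 = {b, g}  B4 = {a, g}  B5 = {a, f}  B6 = {d, f}
Tree: B1–B2, B2–B3, B3–B4, B4–B5, B5–B6
Every bag has size at most 2, so the width is 2 − 1 = 1 and tw(G) ≤ 1. Since G has at least one edge (e.g. c–e), it is not an edgeless graph, so tw(G) ≥ 1. Therefore the treewidth is 1.

1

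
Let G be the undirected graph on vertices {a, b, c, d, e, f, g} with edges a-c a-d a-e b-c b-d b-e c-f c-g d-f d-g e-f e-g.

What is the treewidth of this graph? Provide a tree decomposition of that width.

Treewidth 3.
Bags: B1 = {c, d, e, g}  B2 = {c, d, e, f}  B3 = {b, c, d, e}  B4 = {a, c, d, e}
Tree: B1–B2, B2–B3, B3–B4

Each bag holds 4 vertices, so the decomposition has width 3, which upper-bounds the treewidth. For the lower bound: the 4 vertex sets {c,g}, {d,f}, {e}, {b} are disjoint, each induces a connected subgraph, and every pair is joined by at least one edge of G. Contracting each set to a single vertex therefore yields K_{4} as a minor, and since treewidth is minor-monotone, tw(G) ≥ tw(K_{4}) = 3. Hence tw(G) = 3 exactly.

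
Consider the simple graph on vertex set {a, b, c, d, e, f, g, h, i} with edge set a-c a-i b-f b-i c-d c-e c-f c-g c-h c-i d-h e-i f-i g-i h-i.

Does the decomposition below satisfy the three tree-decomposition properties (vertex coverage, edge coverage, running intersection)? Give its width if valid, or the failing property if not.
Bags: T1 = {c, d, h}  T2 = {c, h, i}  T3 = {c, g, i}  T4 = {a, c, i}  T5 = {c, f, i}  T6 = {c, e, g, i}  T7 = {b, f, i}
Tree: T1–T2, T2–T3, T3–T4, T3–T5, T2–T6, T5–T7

A tree decomposition must satisfy three properties: every vertex lies in some bag; for every edge, both endpoints lie together in some bag; and for every vertex, the bags containing it form a connected subtree. Here bags containing vertex g are not connected in the tree, so the decomposition is invalid.

No — bags containing vertex g are not connected in the tree.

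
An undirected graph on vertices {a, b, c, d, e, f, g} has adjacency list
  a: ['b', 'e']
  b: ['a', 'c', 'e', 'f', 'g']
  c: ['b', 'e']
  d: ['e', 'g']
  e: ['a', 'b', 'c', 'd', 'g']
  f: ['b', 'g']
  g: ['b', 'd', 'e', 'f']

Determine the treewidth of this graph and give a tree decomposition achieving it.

Treewidth 2.
Bags: B1 = {b, e, g}  B2 = {b, f, g}  B3 = {d, e, g}  B4 = {b, c, e}  B5 = {a, b, e}
Tree: B1–B2, B1–B3, B1–B4, B4–B5

Every bag has size at most 3, so the width is 3 − 1 = 2 and tw(G) ≤ 2. On the other hand G contains the 3-clique {d, e, g}. A clique must lie in a single bag of any decomposition, so no decomposition can have width below 2. Therefore the treewidth is 2.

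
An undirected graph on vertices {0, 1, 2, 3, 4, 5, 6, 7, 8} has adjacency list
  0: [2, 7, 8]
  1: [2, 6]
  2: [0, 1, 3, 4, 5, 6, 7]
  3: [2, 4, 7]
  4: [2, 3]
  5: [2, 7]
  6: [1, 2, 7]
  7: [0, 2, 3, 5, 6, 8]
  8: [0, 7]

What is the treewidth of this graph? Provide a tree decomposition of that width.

The largest bag has 3 vertices, giving width 2; this decomposition certifies tw(G) ≤ 2. On the other hand G contains the 3-clique {0, 7, 8}. A clique must lie in a single bag of any decomposition, so no decomposition can have width below 2. The upper and lower bounds meet at 2, so that is the treewidth.

Treewidth 2.
Bags: B1 = {0, 2, 7}  B2 = {0, 7, 8}  B3 = {2, 3, 7}  B4 = {2, 6, 7}  B5 = {2, 5, 7}  B6 = {1, 2, 6}  B7 = {2, 3, 4}
Tree: B1–B2, B1–B3, B3–B4, B4–B5, B4–B6, B3–B7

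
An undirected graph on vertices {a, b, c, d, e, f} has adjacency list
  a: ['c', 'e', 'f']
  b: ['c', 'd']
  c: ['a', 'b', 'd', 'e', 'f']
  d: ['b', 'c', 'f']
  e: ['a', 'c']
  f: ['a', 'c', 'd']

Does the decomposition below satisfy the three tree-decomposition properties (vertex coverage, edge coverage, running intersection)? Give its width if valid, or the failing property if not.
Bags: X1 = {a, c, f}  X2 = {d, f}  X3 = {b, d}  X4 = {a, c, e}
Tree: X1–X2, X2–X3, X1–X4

No — edge (c,d) lies in no bag.

A tree decomposition must satisfy three properties: every vertex lies in some bag; for every edge, both endpoints lie together in some bag; and for every vertex, the bags containing it form a connected subtree. Here edge (c,d) lies in no bag, so the decomposition is invalid.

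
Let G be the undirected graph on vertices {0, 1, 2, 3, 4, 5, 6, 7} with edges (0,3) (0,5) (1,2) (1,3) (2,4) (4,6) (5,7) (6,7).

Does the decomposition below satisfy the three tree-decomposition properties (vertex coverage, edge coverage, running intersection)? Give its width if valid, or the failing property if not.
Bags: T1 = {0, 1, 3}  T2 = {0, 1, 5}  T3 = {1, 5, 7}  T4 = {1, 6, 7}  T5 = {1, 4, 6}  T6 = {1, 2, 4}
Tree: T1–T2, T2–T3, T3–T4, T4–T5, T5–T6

Every vertex of G appears in some bag (union = {0, 1, 2, 3, 4, 5, 6, 7}); every edge is covered by a bag; and for each vertex v the set of bags containing v is connected in the bag tree. The decomposition is therefore valid. The largest bag has 3 vertices, so the width is 2.

Yes; width 2.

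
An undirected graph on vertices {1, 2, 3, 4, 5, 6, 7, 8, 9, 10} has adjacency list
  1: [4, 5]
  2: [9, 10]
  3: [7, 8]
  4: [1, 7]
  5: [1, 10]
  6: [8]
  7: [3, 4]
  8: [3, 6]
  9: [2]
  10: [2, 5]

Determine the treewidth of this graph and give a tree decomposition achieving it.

Treewidth 1.
Bags: B1 = {6, 8}  B2 = {3, 8}  B3 = {3, 7}  B4 = {4, 7}  B5 = {1, 4}  B6 = {1, 5}  B7 = {5, 10}  B8 = {2, 10}  B9 = {2, 9}
Tree: B1–B2, B2–B3, B3–B4, B4–B5, B5–B6, B6–B7, B7–B8, B8–B9

The largest bag has 2 vertices, giving width 1; this decomposition certifies tw(G) ≤ 1. G has an edge, so its treewidth is at least 1. The upper and lower bounds meet at 1, so that is the treewidth.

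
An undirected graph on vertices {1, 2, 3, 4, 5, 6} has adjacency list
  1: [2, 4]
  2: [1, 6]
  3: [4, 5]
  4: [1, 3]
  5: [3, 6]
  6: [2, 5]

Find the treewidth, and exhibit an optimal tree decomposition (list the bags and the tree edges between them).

Treewidth 2.
Bags: B1 = {2, 5, 6}  B2 = {1, 2, 5}  B3 = {1, 4, 5}  B4 = {3, 4, 5}
Tree: B1–B2, B2–B3, B3–B4

The largest bag has 3 vertices, giving width 2; this decomposition certifies tw(G) ≤ 2. Since 5–6–2–1–4–3–5 is a cycle in G, G is not acyclic. Forests are exactly the graphs of treewidth ≤ 1, so tw(G) ≥ 2. Combining the bounds, tw(G) = 2.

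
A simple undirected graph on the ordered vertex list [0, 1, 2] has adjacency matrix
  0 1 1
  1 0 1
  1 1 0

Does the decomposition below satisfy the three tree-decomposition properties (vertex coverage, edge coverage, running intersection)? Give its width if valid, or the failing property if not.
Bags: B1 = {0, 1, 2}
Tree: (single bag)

Vertex coverage: the bags together contain {0, 1, 2}, the full vertex set. Edge coverage: each edge of G has both endpoints in at least one bag. Running intersection: for every vertex, the bags containing it form a connected subtree. All three properties hold, so this is a valid tree decomposition of width max|bag| − 1 = 2, and hence tw(G) ≤ 2.

Yes; width 2.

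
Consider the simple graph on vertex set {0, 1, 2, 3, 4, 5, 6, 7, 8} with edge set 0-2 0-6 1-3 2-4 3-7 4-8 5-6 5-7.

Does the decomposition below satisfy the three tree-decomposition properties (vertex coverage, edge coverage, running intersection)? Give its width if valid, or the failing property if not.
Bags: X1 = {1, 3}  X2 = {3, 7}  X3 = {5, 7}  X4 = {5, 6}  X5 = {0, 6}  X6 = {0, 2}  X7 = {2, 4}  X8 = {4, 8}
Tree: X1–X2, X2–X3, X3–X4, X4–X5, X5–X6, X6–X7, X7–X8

Yes; width 1.

Checking the three conditions: (i) the bags cover all of {0, 1, 2, 3, 4, 5, 6, 7, 8}; (ii) for each edge, some bag contains both endpoints; (iii) the bags containing any fixed vertex form a subtree. All hold, so the decomposition is valid with width 2 − 1 = 1.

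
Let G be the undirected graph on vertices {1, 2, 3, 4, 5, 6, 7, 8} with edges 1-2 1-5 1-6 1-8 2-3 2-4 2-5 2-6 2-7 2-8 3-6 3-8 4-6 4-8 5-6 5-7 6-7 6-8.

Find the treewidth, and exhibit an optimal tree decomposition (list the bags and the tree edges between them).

Every bag has size at most 4, so the width is 4 − 1 = 3 and tw(G) ≤ 3. For the lower bound, the 4 vertices {1, 2, 6, 8} are pairwise adjacent, and any tree decomposition puts a clique entirely inside one bag — forcing width ≥ 3. The upper and lower bounds meet at 3, so that is the treewidth.

Treewidth 3.
Bags: B1 = {1, 2, 5, 6}  B2 = {1, 2, 6, 8}  B3 = {2, 3, 6, 8}  B4 = {2, 4, 6, 8}  B5 = {2, 5, 6, 7}
Tree: B1–B2, B2–B3, B3–B4, B1–B5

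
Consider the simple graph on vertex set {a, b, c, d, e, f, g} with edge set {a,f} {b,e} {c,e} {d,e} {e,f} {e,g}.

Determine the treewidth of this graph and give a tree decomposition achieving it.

Every bag has size at most 2, so the width is 2 − 1 = 1 and tw(G) ≤ 1. Any graph with an edge has treewidth ≥ 1, and G has the edge e–d. Hence tw(G) = 1 exactly.

Treewidth 1.
One optimal decomposition is:
Bags: B1 = {d, e}  B2 = {b, e}  B3 = {e, f}  B4 = {e, g}  B5 = {a, f}  B6 = {c, e}
Tree: B1–B2, B1–B3, B1–B4, B3–B5, B4–B6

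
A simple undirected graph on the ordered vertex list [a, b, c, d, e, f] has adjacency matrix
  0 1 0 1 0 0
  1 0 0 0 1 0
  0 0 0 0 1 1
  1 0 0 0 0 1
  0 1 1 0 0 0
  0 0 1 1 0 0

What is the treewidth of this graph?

2

A width-2 tree decomposition is:
Bags: B1 = {c, e, f}  B2 = {b, e, f}  B3 = {a, b, f}  B4 = {a, d, f}
Tree: B1–B2, B2–B3, B3–B4
Every bag has size at most 3, so the width is 3 − 1 = 2 and tw(G) ≤ 2. The edges f–c–e–b–a–d–f form a cycle, so G is not a tree and its treewidth is at least 2. Combining the bounds, tw(G) = 2.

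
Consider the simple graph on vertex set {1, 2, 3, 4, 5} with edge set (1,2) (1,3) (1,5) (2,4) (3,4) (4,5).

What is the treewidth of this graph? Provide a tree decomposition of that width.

Treewidth 2.
Bags: B1 = {1, 3, 4}  B2 = {1, 4, 5}  B3 = {1, 2, 4}
Tree: B1–B2, B2–B3

Each bag holds 3 vertices, so the decomposition has width 2, which upper-bounds the treewidth. For the lower bound, G contains the cycle 3–4–5–1–3, so G is not a forest; only forests have treewidth ≤ 1, hence tw(G) ≥ 2. Combining the bounds, tw(G) = 2.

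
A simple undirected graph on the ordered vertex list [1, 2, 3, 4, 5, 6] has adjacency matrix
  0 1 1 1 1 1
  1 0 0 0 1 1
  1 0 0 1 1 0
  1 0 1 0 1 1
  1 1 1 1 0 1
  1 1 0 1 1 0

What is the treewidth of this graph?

3

A width-3 tree decomposition is:
Bags: B1 = {1, 3, 4, 5}  B2 = {1, 4, 5, 6}  B3 = {1, 2, 5, 6}
Tree: B1–B2, B2–B3
Each bag holds 4 vertices, so the decomposition has width 3, which upper-bounds the treewidth. Conversely, {1, 2, 5, 6} is a clique of size 4, and the vertices of any clique must share a bag in every tree decomposition; so some bag has ≥ 4 vertices and tw(G) ≥ 3. Therefore the treewidth is 3.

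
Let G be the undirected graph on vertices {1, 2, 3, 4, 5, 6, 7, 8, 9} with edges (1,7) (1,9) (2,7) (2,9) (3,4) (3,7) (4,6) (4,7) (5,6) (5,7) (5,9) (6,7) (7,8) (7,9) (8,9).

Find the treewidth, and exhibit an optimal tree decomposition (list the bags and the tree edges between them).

The largest bag has 3 vertices, giving width 2; this decomposition certifies tw(G) ≤ 2. Conversely, {7, 8, 9} is a clique of size 3, and the vertices of any clique must share a bag in every tree decomposition; so some bag has ≥ 3 vertices and tw(G) ≥ 2. Therefore the treewidth is 2.

Treewidth 2.
One such decomposition:
Bags: B1 = {5, 6, 7}  B2 = {5, 7, 9}  B3 = {1, 7, 9}  B4 = {4, 6, 7}  B5 = {3, 4, 7}  B6 = {7, 8, 9}  B7 = {2, 7, 9}
Tree: B1–B2, B2–B3, B1–B4, B4–B5, B2–B6, B6–B7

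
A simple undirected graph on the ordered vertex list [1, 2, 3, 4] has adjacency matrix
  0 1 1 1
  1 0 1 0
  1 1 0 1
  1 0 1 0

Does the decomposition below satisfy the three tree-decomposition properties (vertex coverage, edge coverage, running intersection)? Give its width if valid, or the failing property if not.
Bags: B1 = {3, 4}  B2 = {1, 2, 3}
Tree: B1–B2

No — edge (1,4) lies in no bag.

A tree decomposition must satisfy three properties: every vertex lies in some bag; for every edge, both endpoints lie together in some bag; and for every vertex, the bags containing it form a connected subtree. Here edge (1,4) lies in no bag, so the decomposition is invalid.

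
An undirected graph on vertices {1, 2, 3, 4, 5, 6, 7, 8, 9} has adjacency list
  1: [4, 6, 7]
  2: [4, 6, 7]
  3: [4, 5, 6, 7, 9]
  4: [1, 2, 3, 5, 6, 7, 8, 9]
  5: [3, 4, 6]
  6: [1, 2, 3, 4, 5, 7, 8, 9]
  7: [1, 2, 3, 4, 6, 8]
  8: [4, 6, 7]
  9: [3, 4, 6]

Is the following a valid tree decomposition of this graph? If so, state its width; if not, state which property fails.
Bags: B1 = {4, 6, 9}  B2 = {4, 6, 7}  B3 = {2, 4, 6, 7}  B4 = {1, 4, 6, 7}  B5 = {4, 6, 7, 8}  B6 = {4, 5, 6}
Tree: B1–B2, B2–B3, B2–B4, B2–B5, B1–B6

No — vertex 3 appears in no bag.

A tree decomposition must satisfy three properties: every vertex lies in some bag; for every edge, both endpoints lie together in some bag; and for every vertex, the bags containing it form a connected subtree. Here vertex 3 appears in no bag, so the decomposition is invalid.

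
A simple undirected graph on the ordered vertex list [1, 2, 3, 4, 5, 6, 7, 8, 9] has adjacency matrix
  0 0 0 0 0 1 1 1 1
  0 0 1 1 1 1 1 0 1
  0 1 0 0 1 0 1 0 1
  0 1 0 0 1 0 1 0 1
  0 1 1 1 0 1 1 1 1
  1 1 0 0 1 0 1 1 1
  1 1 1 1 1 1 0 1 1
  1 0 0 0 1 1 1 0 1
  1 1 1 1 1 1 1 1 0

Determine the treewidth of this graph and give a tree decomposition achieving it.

Treewidth 4.
Bags: B1 = {5, 6, 7, 8, 9}  B2 = {2, 5, 6, 7, 9}  B3 = {1, 6, 7, 8, 9}  B4 = {2, 3, 5, 7, 9}  B5 = {2, 4, 5, 7, 9}
Tree: B1–B2, B1–B3, B2–B4, B2–B5

The largest bag has 5 vertices, giving width 4; this decomposition certifies tw(G) ≤ 4. For the lower bound, the 5 vertices {1, 6, 7, 8, 9} are pairwise adjacent, and any tree decomposition puts a clique entirely inside one bag — forcing width ≥ 4. Hence tw(G) = 4 exactly.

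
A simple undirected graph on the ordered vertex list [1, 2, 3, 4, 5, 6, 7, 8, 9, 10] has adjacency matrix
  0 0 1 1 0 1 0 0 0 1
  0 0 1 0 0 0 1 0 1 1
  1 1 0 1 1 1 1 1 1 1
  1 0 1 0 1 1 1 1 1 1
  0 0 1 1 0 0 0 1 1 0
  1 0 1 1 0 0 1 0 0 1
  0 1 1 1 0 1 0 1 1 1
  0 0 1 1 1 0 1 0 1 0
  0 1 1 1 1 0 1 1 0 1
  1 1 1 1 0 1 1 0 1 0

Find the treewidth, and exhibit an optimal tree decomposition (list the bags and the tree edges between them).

The largest bag has 5 vertices, giving width 4; this decomposition certifies tw(G) ≤ 4. For the lower bound, the 5 vertices {2, 3, 7, 9, 10} are pairwise adjacent, and any tree decomposition puts a clique entirely inside one bag — forcing width ≥ 4. Hence tw(G) = 4 exactly.

Treewidth 4.
One optimal decomposition is:
Bags: B1 = {3, 4, 7, 9, 10}  B2 = {3, 4, 7, 8, 9}  B3 = {2, 3, 7, 9, 10}  B4 = {3, 4, 6, 7, 10}  B5 = {1, 3, 4, 6, 10}  B6 = {3, 4, 5, 8, 9}
Tree: B1–B2, B1–B3, B1–B4, B4–B5, B2–B6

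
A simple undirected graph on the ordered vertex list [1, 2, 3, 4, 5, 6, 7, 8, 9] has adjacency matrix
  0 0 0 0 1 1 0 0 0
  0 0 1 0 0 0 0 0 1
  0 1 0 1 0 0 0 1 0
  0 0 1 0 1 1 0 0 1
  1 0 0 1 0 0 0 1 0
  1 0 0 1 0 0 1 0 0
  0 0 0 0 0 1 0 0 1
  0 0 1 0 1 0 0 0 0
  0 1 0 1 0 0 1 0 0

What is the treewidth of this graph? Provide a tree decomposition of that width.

The largest bag has 4 vertices, giving width 3; this decomposition certifies tw(G) ≤ 3. For the lower bound: the 4 vertex sets {1,6,7}, {5}, {4}, {2,3,8,9} are disjoint, each induces a connected subgraph, and every pair is joined by at least one edge of G. Contracting each set to a single vertex therefore yields K_{4} as a minor, and since treewidth is minor-monotone, tw(G) ≥ tw(K_{4}) = 3. The upper and lower bounds meet at 3, so that is the treewidth.

Treewidth 3.
One optimal decomposition is:
Bags: B1 = {1, 5, 6, 7}  B2 = {4, 5, 6, 7}  B3 = {4, 5, 7, 9}  B4 = {4, 5, 8, 9}  B5 = {3, 4, 8, 9}  B6 = {2, 3, 8, 9}
Tree: B1–B2, B2–B3, B3–B4, B4–B5, B5–B6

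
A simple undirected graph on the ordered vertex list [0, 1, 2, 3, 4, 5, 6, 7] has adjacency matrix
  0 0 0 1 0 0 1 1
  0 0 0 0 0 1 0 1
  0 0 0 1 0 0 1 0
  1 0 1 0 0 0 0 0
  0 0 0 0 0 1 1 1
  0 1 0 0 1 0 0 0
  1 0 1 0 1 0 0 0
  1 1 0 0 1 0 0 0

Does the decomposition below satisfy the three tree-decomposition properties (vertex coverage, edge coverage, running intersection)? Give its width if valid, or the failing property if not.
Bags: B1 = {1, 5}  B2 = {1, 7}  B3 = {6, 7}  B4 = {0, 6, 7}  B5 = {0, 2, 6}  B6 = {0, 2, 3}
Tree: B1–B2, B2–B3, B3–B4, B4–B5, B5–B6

No — vertex 4 appears in no bag.

A tree decomposition must satisfy three properties: every vertex lies in some bag; for every edge, both endpoints lie together in some bag; and for every vertex, the bags containing it form a connected subtree. Here vertex 4 appears in no bag, so the decomposition is invalid.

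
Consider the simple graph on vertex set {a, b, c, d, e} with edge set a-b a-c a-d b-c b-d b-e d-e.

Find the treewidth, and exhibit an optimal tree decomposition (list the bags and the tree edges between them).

The largest bag has 3 vertices, giving width 2; this decomposition certifies tw(G) ≤ 2. Conversely, {b, d, e} is a clique of size 3, and the vertices of any clique must share a bag in every tree decomposition; so some bag has ≥ 3 vertices and tw(G) ≥ 2. Therefore the treewidth is 2.

Treewidth 2.
Bags: B1 = {b, d, e}  B2 = {a, b, d}  B3 = {a, b, c}
Tree: B1–B2, B2–B3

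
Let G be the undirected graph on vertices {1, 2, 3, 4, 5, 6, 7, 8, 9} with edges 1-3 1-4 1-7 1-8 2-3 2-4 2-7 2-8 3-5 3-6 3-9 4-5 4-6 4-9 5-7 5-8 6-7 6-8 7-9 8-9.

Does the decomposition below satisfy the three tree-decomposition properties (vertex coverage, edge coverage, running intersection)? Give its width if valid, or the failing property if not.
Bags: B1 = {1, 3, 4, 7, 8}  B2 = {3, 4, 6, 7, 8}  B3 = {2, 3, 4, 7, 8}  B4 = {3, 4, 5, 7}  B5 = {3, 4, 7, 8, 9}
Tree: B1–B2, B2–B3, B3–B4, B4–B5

A tree decomposition must satisfy three properties: every vertex lies in some bag; for every edge, both endpoints lie together in some bag; and for every vertex, the bags containing it form a connected subtree. Here edge (8,5) lies in no bag, so the decomposition is invalid.

No — edge (8,5) lies in no bag.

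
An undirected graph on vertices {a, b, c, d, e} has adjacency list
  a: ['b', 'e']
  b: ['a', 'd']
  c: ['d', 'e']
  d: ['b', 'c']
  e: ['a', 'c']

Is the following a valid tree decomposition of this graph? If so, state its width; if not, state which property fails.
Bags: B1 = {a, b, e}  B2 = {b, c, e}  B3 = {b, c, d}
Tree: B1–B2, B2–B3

Checking the three conditions: (i) the bags cover all of {a, b, c, d, e}; (ii) for each edge, some bag contains both endpoints; (iii) the bags containing any fixed vertex form a subtree. All hold, so the decomposition is valid with width 3 − 1 = 2.

Yes; width 2.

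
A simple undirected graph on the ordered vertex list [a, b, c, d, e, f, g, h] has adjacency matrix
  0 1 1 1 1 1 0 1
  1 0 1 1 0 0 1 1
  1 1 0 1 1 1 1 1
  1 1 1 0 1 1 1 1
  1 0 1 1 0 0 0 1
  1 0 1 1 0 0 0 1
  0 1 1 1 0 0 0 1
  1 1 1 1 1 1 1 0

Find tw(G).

A width-4 tree decomposition is:
Bags: B1 = {a, c, d, f, h}  B2 = {a, b, c, d, h}  B3 = {a, c, d, e, h}  B4 = {b, c, d, g, h}
Tree: B1–B2, B1–B3, B2–B4
Every bag has size at most 5, so the width is 5 − 1 = 4 and tw(G) ≤ 4. For the lower bound, the 5 vertices {b, c, d, g, h} are pairwise adjacent, and any tree decomposition puts a clique entirely inside one bag — forcing width ≥ 4. Therefore the treewidth is 4.

4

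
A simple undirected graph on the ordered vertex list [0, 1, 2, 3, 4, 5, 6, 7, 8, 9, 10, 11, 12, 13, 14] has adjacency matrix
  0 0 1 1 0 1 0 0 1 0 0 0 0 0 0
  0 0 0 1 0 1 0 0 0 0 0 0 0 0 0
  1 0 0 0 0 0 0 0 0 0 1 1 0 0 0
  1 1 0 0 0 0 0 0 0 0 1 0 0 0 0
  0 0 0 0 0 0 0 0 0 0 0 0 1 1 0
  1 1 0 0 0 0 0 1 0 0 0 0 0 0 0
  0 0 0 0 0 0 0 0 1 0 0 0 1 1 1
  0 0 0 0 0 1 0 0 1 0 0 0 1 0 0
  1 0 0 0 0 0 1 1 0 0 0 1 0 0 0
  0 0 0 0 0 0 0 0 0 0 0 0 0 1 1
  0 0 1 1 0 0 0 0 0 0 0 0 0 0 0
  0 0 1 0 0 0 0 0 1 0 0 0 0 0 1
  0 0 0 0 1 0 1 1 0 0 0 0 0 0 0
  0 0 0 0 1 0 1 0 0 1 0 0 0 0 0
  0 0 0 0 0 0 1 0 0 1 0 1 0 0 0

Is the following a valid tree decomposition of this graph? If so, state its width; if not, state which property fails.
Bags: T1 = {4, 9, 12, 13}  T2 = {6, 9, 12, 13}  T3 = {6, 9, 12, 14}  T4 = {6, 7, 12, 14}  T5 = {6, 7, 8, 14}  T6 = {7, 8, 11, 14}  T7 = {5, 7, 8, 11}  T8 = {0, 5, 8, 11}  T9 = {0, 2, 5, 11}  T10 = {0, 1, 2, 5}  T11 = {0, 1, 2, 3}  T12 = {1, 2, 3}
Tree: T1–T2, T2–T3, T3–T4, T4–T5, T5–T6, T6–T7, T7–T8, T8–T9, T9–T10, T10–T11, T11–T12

A tree decomposition must satisfy three properties: every vertex lies in some bag; for every edge, both endpoints lie together in some bag; and for every vertex, the bags containing it form a connected subtree. Here vertex 10 appears in no bag, so the decomposition is invalid.

No — vertex 10 appears in no bag.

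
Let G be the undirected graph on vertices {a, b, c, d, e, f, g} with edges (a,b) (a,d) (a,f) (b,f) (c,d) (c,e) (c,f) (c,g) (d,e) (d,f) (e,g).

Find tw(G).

2

A width-2 tree decomposition is:
Bags: B1 = {c, d, e}  B2 = {c, d, f}  B3 = {a, d, f}  B4 = {c, e, g}  B5 = {a, b, f}
Tree: B1–B2, B2–B3, B1–B4, B3–B5
Every bag has size at most 3, so the width is 3 − 1 = 2 and tw(G) ≤ 2. Conversely, {c, d, e} is a clique of size 3, and the vertices of any clique must share a bag in every tree decomposition; so some bag has ≥ 3 vertices and tw(G) ≥ 2. Combining the bounds, tw(G) = 2.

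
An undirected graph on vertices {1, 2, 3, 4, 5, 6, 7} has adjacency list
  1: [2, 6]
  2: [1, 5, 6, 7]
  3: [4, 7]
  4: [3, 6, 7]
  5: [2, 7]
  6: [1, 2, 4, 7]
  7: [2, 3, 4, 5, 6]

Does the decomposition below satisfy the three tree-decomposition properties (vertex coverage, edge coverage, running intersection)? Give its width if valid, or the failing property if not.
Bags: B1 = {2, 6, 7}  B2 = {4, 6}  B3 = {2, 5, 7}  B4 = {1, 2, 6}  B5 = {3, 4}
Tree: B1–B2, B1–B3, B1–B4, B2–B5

A tree decomposition must satisfy three properties: every vertex lies in some bag; for every edge, both endpoints lie together in some bag; and for every vertex, the bags containing it form a connected subtree. Here edge (7,4) lies in no bag, so the decomposition is invalid.

No — edge (7,4) lies in no bag.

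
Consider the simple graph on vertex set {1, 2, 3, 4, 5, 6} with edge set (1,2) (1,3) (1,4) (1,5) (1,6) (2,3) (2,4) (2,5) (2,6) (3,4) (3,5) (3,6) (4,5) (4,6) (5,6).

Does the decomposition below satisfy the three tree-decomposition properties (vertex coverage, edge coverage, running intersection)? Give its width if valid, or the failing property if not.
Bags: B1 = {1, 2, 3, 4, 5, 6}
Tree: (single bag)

Vertex coverage: the bags together contain {1, 2, 3, 4, 5, 6}, the full vertex set. Edge coverage: each edge of G has both endpoints in at least one bag. Running intersection: for every vertex, the bags containing it form a connected subtree. All three properties hold, so this is a valid tree decomposition of width max|bag| − 1 = 5, and hence tw(G) ≤ 5.

Yes; width 5.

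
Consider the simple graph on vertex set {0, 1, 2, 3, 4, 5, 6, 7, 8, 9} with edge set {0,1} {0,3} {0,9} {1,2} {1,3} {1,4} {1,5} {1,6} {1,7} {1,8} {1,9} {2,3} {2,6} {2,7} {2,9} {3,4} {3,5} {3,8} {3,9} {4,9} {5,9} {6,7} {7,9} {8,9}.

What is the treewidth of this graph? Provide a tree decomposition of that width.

The largest bag has 4 vertices, giving width 3; this decomposition certifies tw(G) ≤ 3. On the other hand G contains the 4-clique {0, 1, 3, 9}. A clique must lie in a single bag of any decomposition, so no decomposition can have width below 3. Combining the bounds, tw(G) = 3.

Treewidth 3.
One such decomposition:
Bags: B1 = {1, 2, 7, 9}  B2 = {1, 2, 3, 9}  B3 = {0, 1, 3, 9}  B4 = {1, 3, 8, 9}  B5 = {1, 2, 6, 7}  B6 = {1, 3, 5, 9}  B7 = {1, 3, 4, 9}
Tree: B1–B2, B2–B3, B3–B4, B1–B5, B3–B6, B6–B7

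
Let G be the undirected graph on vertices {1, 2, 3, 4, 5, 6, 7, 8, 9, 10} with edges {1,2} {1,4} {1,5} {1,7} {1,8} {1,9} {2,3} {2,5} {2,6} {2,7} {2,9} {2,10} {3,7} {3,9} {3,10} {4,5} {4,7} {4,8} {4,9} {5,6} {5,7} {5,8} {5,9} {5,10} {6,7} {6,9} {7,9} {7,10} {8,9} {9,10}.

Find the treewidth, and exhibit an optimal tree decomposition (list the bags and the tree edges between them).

Treewidth 4.
One optimal decomposition is:
Bags: B1 = {2, 5, 7, 9, 10}  B2 = {2, 3, 7, 9, 10}  B3 = {2, 5, 6, 7, 9}  B4 = {1, 2, 5, 7, 9}  B5 = {1, 4, 5, 7, 9}  B6 = {1, 4, 5, 8, 9}
Tree: B1–B2, B1–B3, B1–B4, B4–B5, B5–B6

Every bag has size at most 5, so the width is 5 − 1 = 4 and tw(G) ≤ 4. Conversely, {2, 3, 7, 9, 10} is a clique of size 5, and the vertices of any clique must share a bag in every tree decomposition; so some bag has ≥ 5 vertices and tw(G) ≥ 4. Combining the bounds, tw(G) = 4.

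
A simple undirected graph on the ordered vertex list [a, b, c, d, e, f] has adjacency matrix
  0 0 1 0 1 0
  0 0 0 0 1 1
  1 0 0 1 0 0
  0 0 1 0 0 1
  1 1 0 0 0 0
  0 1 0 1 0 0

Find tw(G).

2

A width-2 tree decomposition is:
Bags: B1 = {b, e, f}  B2 = {a, e, f}  B3 = {a, c, f}  B4 = {c, d, f}
Tree: B1–B2, B2–B3, B3–B4
The largest bag has 3 vertices, giving width 2; this decomposition certifies tw(G) ≤ 2. Since f–b–e–a–c–d–f is a cycle in G, G is not acyclic. Forests are exactly the graphs of treewidth ≤ 1, so tw(G) ≥ 2. The upper and lower bounds meet at 2, so that is the treewidth.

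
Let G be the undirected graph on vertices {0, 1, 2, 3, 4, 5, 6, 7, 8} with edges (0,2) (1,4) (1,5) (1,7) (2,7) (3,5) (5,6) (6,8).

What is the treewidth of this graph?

A width-1 tree decomposition is:
Bags: B1 = {1, 7}  B2 = {1, 4}  B3 = {1, 5}  B4 = {5, 6}  B5 = {3, 5}  B6 = {2, 7}  B7 = {0, 2}  B8 = {6, 8}
Tree: B1–B2, B1–B3, B3–B4, B3–B5, B1–B6, B6–B7, B4–B8
Every bag has size at most 2, so the width is 2 − 1 = 1 and tw(G) ≤ 1. Any graph with an edge has treewidth ≥ 1, and G has the edge 1–7. Combining the bounds, tw(G) = 1.

1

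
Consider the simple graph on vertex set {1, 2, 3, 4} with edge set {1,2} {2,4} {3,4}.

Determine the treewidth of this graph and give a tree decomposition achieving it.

Treewidth 1.
One optimal decomposition is:
Bags: B1 = {1, 2}  B2 = {2, 4}  B3 = {3, 4}
Tree: B1–B2, B2–B3

Each bag holds 2 vertices, so the decomposition has width 1, which upper-bounds the treewidth. Since G has at least one edge (e.g. 1–2), it is not an edgeless graph, so tw(G) ≥ 1. Hence tw(G) = 1 exactly.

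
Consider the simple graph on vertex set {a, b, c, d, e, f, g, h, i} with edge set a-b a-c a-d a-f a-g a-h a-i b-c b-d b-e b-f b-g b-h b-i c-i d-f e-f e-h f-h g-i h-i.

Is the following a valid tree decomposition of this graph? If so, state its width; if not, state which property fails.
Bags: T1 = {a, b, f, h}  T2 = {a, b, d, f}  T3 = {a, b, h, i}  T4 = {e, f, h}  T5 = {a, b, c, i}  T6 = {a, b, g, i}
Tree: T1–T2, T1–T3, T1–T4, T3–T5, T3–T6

No — edge (b,e) lies in no bag.

A tree decomposition must satisfy three properties: every vertex lies in some bag; for every edge, both endpoints lie together in some bag; and for every vertex, the bags containing it form a connected subtree. Here edge (b,e) lies in no bag, so the decomposition is invalid.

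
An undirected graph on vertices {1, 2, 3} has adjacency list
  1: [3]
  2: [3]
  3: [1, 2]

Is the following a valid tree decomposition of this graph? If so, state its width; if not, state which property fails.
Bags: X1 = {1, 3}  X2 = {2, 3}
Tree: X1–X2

Vertex coverage: the bags together contain {1, 2, 3}, the full vertex set. Edge coverage: each edge of G has both endpoints in at least one bag. Running intersection: for every vertex, the bags containing it form a connected subtree. All three properties hold, so this is a valid tree decomposition of width max|bag| − 1 = 1, and hence tw(G) ≤ 1.

Yes; width 1.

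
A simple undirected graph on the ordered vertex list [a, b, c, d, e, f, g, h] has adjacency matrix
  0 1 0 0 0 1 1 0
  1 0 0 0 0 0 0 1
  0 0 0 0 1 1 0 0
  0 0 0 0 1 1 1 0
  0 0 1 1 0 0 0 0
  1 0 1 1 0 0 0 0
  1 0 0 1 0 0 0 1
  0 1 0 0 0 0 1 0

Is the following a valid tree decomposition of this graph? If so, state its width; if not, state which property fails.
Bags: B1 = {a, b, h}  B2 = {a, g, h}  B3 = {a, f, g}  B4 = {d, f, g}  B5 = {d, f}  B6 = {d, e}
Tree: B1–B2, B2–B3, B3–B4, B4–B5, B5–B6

A tree decomposition must satisfy three properties: every vertex lies in some bag; for every edge, both endpoints lie together in some bag; and for every vertex, the bags containing it form a connected subtree. Here vertex c appears in no bag, so the decomposition is invalid.

No — vertex c appears in no bag.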